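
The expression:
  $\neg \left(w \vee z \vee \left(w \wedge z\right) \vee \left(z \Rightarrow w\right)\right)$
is never true.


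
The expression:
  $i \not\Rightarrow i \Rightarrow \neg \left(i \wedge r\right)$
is always true.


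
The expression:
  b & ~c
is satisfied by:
  {b: True, c: False}


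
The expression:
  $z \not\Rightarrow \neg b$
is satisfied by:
  {z: True, b: True}


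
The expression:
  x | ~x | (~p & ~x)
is always true.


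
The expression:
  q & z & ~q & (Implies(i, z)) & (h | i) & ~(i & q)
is never true.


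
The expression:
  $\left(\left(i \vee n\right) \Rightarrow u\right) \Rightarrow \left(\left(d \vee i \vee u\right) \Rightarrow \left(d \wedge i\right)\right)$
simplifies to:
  $\left(d \wedge i\right) \vee \left(n \wedge \neg u\right) \vee \left(\neg d \wedge \neg u\right)$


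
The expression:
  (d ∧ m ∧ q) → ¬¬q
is always true.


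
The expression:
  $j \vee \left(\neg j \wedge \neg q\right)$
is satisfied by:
  {j: True, q: False}
  {q: False, j: False}
  {q: True, j: True}


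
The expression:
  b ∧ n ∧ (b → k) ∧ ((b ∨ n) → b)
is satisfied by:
  {b: True, n: True, k: True}


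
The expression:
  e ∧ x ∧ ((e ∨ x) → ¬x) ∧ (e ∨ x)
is never true.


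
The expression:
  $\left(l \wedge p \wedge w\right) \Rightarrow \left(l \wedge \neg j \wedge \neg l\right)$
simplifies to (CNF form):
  $\neg l \vee \neg p \vee \neg w$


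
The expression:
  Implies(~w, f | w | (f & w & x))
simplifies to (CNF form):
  f | w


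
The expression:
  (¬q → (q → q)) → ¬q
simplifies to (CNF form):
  ¬q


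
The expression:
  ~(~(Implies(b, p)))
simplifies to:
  p | ~b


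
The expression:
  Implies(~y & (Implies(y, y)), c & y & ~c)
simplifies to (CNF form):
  y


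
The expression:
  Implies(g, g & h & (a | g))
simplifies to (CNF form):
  h | ~g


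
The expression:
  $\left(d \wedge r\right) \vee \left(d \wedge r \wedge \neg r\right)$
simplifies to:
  $d \wedge r$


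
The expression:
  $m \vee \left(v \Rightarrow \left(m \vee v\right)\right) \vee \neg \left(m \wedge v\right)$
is always true.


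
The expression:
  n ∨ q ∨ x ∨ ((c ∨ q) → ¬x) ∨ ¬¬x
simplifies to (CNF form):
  True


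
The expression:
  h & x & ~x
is never true.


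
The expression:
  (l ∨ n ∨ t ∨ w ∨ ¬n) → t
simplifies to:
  t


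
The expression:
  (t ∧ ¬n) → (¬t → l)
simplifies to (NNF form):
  True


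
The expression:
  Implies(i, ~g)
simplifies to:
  ~g | ~i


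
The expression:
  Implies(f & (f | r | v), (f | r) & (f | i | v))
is always true.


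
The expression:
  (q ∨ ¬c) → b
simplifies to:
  b ∨ (c ∧ ¬q)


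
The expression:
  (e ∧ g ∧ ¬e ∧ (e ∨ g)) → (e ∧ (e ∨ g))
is always true.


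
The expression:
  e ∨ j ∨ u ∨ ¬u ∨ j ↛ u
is always true.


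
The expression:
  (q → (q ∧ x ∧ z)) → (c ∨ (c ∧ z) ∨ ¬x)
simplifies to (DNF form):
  c ∨ (q ∧ ¬z) ∨ ¬x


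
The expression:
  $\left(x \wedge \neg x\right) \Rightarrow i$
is always true.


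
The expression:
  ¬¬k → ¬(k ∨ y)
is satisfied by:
  {k: False}


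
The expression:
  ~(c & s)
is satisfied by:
  {s: False, c: False}
  {c: True, s: False}
  {s: True, c: False}


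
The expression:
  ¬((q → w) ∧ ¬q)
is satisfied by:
  {q: True}


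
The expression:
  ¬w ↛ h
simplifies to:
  ¬h ∧ ¬w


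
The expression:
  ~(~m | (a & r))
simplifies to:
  m & (~a | ~r)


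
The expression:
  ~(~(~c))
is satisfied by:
  {c: False}


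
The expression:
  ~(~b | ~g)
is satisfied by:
  {b: True, g: True}


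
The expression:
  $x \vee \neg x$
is always true.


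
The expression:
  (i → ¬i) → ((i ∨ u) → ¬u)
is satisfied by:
  {i: True, u: False}
  {u: False, i: False}
  {u: True, i: True}


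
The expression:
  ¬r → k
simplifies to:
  k ∨ r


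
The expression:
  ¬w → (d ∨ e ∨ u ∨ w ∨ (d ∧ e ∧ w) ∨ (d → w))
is always true.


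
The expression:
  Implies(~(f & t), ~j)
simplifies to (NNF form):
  ~j | (f & t)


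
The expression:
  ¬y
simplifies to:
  ¬y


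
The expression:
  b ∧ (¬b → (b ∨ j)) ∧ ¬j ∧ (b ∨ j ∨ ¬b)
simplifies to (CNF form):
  b ∧ ¬j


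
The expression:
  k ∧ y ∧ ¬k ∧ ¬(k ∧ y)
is never true.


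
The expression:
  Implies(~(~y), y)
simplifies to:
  True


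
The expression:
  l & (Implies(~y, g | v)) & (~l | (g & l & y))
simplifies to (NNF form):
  g & l & y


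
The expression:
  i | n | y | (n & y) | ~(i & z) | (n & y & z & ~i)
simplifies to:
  True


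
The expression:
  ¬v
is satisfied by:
  {v: False}


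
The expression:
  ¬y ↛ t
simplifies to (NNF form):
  t ∨ ¬y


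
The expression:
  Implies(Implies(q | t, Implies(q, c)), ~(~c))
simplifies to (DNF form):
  c | q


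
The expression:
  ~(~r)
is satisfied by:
  {r: True}


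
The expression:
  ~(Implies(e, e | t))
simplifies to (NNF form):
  False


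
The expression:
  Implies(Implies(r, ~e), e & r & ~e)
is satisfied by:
  {r: True, e: True}


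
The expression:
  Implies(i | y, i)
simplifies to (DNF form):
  i | ~y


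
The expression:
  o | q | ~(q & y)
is always true.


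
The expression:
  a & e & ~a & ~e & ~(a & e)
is never true.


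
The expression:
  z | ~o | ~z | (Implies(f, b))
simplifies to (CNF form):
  True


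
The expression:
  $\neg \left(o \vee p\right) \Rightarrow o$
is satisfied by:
  {o: True, p: True}
  {o: True, p: False}
  {p: True, o: False}


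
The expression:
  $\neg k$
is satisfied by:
  {k: False}


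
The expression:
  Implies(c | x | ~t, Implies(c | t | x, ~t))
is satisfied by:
  {c: False, t: False, x: False}
  {x: True, c: False, t: False}
  {c: True, x: False, t: False}
  {x: True, c: True, t: False}
  {t: True, x: False, c: False}


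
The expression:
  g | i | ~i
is always true.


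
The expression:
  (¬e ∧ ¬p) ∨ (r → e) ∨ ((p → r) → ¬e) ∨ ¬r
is always true.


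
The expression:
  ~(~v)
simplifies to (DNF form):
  v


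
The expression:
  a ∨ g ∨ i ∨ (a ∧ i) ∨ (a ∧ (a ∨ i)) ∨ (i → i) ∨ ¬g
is always true.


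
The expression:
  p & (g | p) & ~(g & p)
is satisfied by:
  {p: True, g: False}


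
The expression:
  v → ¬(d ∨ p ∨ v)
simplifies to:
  ¬v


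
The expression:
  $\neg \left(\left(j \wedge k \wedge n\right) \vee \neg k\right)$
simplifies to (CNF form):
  $k \wedge \left(\neg j \vee \neg n\right)$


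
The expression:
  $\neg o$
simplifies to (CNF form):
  $\neg o$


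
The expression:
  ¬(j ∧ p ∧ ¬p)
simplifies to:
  True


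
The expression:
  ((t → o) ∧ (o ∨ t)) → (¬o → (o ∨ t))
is always true.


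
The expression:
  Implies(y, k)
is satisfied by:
  {k: True, y: False}
  {y: False, k: False}
  {y: True, k: True}


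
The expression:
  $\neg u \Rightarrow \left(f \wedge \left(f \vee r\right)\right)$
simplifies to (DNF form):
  $f \vee u$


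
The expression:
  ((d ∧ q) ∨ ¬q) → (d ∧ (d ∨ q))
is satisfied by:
  {d: True, q: True}
  {d: True, q: False}
  {q: True, d: False}


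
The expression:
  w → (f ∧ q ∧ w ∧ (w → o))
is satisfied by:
  {o: True, f: True, q: True, w: False}
  {o: True, f: True, q: False, w: False}
  {o: True, q: True, f: False, w: False}
  {o: True, q: False, f: False, w: False}
  {f: True, q: True, o: False, w: False}
  {f: True, o: False, q: False, w: False}
  {f: False, q: True, o: False, w: False}
  {f: False, o: False, q: False, w: False}
  {o: True, w: True, f: True, q: True}


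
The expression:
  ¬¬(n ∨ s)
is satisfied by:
  {n: True, s: True}
  {n: True, s: False}
  {s: True, n: False}


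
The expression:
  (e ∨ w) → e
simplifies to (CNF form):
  e ∨ ¬w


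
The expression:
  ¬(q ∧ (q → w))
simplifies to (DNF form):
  ¬q ∨ ¬w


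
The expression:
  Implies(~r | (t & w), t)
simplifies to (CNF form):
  r | t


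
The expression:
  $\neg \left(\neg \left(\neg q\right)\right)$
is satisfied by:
  {q: False}


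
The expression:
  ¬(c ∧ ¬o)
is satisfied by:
  {o: True, c: False}
  {c: False, o: False}
  {c: True, o: True}


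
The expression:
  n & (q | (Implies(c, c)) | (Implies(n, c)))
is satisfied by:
  {n: True}


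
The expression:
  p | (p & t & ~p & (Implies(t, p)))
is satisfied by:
  {p: True}


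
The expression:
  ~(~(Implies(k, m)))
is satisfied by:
  {m: True, k: False}
  {k: False, m: False}
  {k: True, m: True}


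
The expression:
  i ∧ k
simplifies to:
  i ∧ k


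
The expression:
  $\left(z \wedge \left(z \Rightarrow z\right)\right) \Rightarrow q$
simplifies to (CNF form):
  $q \vee \neg z$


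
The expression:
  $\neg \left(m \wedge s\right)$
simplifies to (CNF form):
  $\neg m \vee \neg s$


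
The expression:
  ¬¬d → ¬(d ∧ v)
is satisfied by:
  {v: False, d: False}
  {d: True, v: False}
  {v: True, d: False}


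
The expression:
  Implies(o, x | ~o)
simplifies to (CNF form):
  x | ~o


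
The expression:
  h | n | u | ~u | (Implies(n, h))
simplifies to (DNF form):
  True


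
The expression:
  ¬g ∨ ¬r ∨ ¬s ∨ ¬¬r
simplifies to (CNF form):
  True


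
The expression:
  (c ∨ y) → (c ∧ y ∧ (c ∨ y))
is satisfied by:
  {c: False, y: False}
  {y: True, c: True}


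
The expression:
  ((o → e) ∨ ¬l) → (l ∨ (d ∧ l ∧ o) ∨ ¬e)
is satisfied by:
  {l: True, e: False}
  {e: False, l: False}
  {e: True, l: True}


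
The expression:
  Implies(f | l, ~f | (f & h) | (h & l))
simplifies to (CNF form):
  h | ~f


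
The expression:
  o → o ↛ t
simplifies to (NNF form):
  ¬o ∨ ¬t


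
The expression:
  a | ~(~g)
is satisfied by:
  {a: True, g: True}
  {a: True, g: False}
  {g: True, a: False}


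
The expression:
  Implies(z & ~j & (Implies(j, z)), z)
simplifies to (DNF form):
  True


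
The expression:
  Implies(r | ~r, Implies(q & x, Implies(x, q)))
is always true.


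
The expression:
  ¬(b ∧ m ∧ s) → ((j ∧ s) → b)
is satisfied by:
  {b: True, s: False, j: False}
  {s: False, j: False, b: False}
  {j: True, b: True, s: False}
  {j: True, s: False, b: False}
  {b: True, s: True, j: False}
  {s: True, b: False, j: False}
  {j: True, s: True, b: True}


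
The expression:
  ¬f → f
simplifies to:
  f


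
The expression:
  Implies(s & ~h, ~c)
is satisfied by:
  {h: True, s: False, c: False}
  {s: False, c: False, h: False}
  {h: True, c: True, s: False}
  {c: True, s: False, h: False}
  {h: True, s: True, c: False}
  {s: True, h: False, c: False}
  {h: True, c: True, s: True}


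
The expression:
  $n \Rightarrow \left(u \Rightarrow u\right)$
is always true.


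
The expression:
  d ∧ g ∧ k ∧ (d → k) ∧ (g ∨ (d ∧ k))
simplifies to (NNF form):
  d ∧ g ∧ k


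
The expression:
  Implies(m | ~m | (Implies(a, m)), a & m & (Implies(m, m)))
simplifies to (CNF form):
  a & m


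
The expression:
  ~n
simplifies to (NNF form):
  ~n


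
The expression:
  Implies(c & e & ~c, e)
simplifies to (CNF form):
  True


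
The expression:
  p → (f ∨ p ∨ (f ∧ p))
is always true.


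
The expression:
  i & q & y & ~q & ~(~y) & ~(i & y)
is never true.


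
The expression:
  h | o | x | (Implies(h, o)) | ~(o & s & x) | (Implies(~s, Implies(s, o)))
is always true.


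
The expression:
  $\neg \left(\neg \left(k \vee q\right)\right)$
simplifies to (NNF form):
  $k \vee q$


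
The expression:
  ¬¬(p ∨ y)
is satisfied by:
  {y: True, p: True}
  {y: True, p: False}
  {p: True, y: False}


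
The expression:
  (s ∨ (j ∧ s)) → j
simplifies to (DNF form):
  j ∨ ¬s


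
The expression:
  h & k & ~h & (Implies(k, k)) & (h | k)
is never true.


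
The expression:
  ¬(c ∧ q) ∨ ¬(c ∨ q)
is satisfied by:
  {c: False, q: False}
  {q: True, c: False}
  {c: True, q: False}


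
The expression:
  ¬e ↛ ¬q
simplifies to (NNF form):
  q ∧ ¬e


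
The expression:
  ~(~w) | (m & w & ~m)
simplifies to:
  w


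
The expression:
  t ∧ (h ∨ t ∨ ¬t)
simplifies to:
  t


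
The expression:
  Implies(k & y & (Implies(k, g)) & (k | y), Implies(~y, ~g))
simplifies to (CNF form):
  True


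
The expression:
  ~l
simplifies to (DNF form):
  ~l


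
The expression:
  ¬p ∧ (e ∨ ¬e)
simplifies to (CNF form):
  ¬p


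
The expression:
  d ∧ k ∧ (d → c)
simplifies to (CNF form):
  c ∧ d ∧ k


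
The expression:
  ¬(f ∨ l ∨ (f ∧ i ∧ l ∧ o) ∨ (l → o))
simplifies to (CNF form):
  False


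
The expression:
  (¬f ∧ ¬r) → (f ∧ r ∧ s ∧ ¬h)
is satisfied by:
  {r: True, f: True}
  {r: True, f: False}
  {f: True, r: False}


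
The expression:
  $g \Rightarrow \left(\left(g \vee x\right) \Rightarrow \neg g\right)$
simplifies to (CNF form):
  $\neg g$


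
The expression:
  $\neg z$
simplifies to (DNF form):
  $\neg z$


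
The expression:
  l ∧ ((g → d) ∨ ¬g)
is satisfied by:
  {d: True, l: True, g: False}
  {l: True, g: False, d: False}
  {d: True, g: True, l: True}


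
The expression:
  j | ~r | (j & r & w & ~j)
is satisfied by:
  {j: True, r: False}
  {r: False, j: False}
  {r: True, j: True}


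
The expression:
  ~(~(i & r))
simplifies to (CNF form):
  i & r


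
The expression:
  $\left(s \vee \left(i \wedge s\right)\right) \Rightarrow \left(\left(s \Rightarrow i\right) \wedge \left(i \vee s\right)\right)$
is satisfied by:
  {i: True, s: False}
  {s: False, i: False}
  {s: True, i: True}


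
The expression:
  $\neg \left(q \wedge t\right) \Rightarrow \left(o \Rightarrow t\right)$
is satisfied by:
  {t: True, o: False}
  {o: False, t: False}
  {o: True, t: True}


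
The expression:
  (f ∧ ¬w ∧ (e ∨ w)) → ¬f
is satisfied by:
  {w: True, e: False, f: False}
  {e: False, f: False, w: False}
  {f: True, w: True, e: False}
  {f: True, e: False, w: False}
  {w: True, e: True, f: False}
  {e: True, w: False, f: False}
  {f: True, e: True, w: True}


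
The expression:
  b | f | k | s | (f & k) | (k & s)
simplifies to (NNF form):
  b | f | k | s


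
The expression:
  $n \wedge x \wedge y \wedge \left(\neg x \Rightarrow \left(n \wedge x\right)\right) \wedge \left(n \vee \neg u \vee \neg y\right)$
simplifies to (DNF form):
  $n \wedge x \wedge y$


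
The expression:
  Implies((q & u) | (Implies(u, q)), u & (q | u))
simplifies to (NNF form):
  u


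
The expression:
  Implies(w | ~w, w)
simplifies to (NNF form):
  w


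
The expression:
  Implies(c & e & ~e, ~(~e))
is always true.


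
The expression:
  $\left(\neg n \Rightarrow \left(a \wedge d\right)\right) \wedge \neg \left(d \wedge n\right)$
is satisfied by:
  {n: True, a: True, d: False}
  {n: True, a: False, d: False}
  {d: True, a: True, n: False}


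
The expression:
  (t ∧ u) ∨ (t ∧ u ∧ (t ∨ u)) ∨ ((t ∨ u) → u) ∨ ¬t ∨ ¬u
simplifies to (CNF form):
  True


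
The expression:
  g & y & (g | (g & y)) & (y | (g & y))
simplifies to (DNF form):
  g & y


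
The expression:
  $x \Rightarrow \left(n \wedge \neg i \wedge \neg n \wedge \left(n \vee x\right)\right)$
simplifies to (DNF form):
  $\neg x$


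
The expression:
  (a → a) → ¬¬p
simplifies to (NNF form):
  p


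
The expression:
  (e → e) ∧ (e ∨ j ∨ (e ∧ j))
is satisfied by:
  {e: True, j: True}
  {e: True, j: False}
  {j: True, e: False}


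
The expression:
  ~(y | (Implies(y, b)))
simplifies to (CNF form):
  False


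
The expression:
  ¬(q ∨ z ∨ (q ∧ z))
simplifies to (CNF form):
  ¬q ∧ ¬z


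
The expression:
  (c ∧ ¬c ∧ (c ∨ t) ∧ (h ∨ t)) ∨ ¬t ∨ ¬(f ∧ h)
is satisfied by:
  {h: False, t: False, f: False}
  {f: True, h: False, t: False}
  {t: True, h: False, f: False}
  {f: True, t: True, h: False}
  {h: True, f: False, t: False}
  {f: True, h: True, t: False}
  {t: True, h: True, f: False}


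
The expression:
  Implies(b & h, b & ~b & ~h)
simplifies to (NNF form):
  ~b | ~h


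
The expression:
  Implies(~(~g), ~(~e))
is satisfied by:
  {e: True, g: False}
  {g: False, e: False}
  {g: True, e: True}


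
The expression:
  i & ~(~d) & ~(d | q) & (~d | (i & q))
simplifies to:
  False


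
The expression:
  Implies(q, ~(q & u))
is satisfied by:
  {u: False, q: False}
  {q: True, u: False}
  {u: True, q: False}


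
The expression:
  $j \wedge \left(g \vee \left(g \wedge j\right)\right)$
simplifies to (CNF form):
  $g \wedge j$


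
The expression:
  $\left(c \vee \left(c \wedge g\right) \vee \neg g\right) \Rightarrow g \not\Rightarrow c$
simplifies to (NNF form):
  $g \wedge \neg c$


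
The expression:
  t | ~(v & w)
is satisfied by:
  {t: True, w: False, v: False}
  {w: False, v: False, t: False}
  {t: True, v: True, w: False}
  {v: True, w: False, t: False}
  {t: True, w: True, v: False}
  {w: True, t: False, v: False}
  {t: True, v: True, w: True}


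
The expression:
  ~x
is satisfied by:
  {x: False}


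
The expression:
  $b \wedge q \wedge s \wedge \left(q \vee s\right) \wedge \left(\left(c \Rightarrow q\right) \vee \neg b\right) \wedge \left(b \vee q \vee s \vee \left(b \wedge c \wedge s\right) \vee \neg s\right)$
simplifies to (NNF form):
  $b \wedge q \wedge s$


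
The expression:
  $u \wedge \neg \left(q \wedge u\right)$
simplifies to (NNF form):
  $u \wedge \neg q$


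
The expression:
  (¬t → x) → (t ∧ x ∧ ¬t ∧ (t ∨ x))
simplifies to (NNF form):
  ¬t ∧ ¬x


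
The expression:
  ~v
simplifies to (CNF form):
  ~v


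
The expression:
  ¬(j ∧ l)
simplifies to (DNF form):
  ¬j ∨ ¬l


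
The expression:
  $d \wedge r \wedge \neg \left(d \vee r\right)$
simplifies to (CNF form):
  $\text{False}$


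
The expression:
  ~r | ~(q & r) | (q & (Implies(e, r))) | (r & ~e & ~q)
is always true.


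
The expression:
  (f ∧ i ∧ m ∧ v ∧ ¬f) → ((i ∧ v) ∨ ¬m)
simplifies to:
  True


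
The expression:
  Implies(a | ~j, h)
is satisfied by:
  {h: True, j: True, a: False}
  {h: True, a: False, j: False}
  {h: True, j: True, a: True}
  {h: True, a: True, j: False}
  {j: True, a: False, h: False}


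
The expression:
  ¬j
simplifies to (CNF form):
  ¬j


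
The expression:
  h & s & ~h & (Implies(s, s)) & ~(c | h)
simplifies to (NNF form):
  False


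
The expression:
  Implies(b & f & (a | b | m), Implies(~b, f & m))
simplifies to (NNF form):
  True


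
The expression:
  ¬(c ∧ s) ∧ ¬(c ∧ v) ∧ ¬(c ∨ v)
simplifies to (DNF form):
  ¬c ∧ ¬v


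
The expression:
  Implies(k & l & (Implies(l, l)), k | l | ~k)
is always true.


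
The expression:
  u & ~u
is never true.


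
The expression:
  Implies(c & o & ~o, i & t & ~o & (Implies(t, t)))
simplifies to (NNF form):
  True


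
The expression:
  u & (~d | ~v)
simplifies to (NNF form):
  u & (~d | ~v)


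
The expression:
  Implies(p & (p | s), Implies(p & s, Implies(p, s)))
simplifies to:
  True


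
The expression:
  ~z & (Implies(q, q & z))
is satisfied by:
  {q: False, z: False}


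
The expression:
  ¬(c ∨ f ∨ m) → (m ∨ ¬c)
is always true.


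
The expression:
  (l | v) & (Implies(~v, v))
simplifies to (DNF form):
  v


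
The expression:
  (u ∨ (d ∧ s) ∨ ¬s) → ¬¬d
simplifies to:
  d ∨ (s ∧ ¬u)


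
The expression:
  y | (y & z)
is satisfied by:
  {y: True}


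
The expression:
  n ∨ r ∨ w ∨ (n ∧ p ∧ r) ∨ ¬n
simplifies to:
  True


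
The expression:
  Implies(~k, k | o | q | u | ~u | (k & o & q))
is always true.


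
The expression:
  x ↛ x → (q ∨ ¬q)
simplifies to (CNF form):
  True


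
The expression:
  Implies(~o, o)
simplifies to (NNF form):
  o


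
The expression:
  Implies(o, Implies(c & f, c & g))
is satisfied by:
  {g: True, o: False, c: False, f: False}
  {g: False, o: False, c: False, f: False}
  {f: True, g: True, o: False, c: False}
  {f: True, g: False, o: False, c: False}
  {g: True, c: True, f: False, o: False}
  {c: True, f: False, o: False, g: False}
  {f: True, c: True, g: True, o: False}
  {f: True, c: True, g: False, o: False}
  {g: True, o: True, f: False, c: False}
  {o: True, f: False, c: False, g: False}
  {g: True, f: True, o: True, c: False}
  {f: True, o: True, g: False, c: False}
  {g: True, c: True, o: True, f: False}
  {c: True, o: True, f: False, g: False}
  {f: True, c: True, o: True, g: True}


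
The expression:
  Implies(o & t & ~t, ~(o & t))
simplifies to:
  True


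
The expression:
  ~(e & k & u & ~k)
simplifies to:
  True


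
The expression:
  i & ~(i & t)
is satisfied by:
  {i: True, t: False}


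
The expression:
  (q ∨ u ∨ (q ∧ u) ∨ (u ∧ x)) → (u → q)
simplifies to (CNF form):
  q ∨ ¬u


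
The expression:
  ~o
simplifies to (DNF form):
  ~o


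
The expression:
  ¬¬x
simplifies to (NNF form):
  x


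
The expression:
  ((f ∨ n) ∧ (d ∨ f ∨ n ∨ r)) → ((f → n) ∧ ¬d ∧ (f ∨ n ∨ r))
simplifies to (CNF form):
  (n ∨ ¬f) ∧ (n ∨ ¬n) ∧ (¬d ∨ ¬f) ∧ (¬d ∨ ¬n)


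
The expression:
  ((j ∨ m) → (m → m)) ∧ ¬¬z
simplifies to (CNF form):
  z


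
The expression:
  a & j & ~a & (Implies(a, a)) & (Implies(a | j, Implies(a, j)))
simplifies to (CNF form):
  False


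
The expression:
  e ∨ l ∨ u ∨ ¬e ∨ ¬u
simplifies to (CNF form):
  True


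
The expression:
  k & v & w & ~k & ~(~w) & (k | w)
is never true.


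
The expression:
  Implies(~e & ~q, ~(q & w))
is always true.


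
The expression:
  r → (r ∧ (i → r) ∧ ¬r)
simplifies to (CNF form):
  ¬r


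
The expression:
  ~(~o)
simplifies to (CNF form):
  o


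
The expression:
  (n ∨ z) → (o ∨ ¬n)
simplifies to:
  o ∨ ¬n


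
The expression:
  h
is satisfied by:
  {h: True}


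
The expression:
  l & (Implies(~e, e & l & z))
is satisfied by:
  {e: True, l: True}


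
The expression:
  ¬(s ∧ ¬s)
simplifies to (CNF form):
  True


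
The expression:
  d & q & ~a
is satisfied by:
  {d: True, q: True, a: False}


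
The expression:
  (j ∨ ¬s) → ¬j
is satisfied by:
  {j: False}


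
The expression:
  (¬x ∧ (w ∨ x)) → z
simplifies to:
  x ∨ z ∨ ¬w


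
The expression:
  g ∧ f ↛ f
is never true.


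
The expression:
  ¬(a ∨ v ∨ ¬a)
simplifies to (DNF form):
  False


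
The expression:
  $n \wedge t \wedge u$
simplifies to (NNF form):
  $n \wedge t \wedge u$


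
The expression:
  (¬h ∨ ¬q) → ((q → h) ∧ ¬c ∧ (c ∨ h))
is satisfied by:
  {h: True, q: True, c: False}
  {h: True, c: False, q: False}
  {h: True, q: True, c: True}


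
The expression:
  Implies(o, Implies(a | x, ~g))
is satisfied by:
  {x: False, g: False, o: False, a: False}
  {a: True, x: False, g: False, o: False}
  {x: True, a: False, g: False, o: False}
  {a: True, x: True, g: False, o: False}
  {o: True, a: False, x: False, g: False}
  {a: True, o: True, x: False, g: False}
  {o: True, x: True, a: False, g: False}
  {a: True, o: True, x: True, g: False}
  {g: True, o: False, x: False, a: False}
  {g: True, a: True, o: False, x: False}
  {g: True, x: True, o: False, a: False}
  {a: True, g: True, x: True, o: False}
  {g: True, o: True, a: False, x: False}


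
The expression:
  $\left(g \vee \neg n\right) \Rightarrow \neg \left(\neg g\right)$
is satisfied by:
  {n: True, g: True}
  {n: True, g: False}
  {g: True, n: False}


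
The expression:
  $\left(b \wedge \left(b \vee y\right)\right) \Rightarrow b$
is always true.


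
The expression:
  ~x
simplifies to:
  ~x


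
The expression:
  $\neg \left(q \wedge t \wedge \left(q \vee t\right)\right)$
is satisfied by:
  {t: False, q: False}
  {q: True, t: False}
  {t: True, q: False}


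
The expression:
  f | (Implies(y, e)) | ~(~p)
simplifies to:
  e | f | p | ~y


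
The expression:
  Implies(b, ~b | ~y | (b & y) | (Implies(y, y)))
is always true.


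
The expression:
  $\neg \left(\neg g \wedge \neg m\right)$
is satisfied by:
  {m: True, g: True}
  {m: True, g: False}
  {g: True, m: False}


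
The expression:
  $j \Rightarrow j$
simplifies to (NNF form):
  $\text{True}$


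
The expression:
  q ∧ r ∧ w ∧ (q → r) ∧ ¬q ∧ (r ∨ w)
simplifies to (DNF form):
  False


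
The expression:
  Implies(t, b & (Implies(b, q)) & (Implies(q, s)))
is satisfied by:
  {s: True, q: True, b: True, t: False}
  {s: True, q: True, b: False, t: False}
  {s: True, b: True, q: False, t: False}
  {s: True, b: False, q: False, t: False}
  {q: True, b: True, s: False, t: False}
  {q: True, b: False, s: False, t: False}
  {b: True, s: False, q: False, t: False}
  {b: False, s: False, q: False, t: False}
  {t: True, s: True, q: True, b: True}


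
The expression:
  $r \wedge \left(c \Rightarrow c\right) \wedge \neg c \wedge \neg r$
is never true.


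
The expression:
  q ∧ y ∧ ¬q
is never true.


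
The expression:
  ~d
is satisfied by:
  {d: False}


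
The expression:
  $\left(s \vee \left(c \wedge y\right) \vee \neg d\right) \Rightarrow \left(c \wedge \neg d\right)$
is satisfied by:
  {c: True, y: False, s: False, d: False}
  {c: True, s: True, y: False, d: False}
  {c: True, y: True, s: False, d: False}
  {c: True, s: True, y: True, d: False}
  {d: True, y: False, s: False, c: False}
  {d: True, c: True, y: False, s: False}
  {d: True, y: True, s: False, c: False}


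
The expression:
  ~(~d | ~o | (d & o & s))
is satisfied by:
  {d: True, o: True, s: False}


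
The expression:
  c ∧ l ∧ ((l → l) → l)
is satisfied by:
  {c: True, l: True}


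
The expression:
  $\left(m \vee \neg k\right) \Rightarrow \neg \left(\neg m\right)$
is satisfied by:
  {k: True, m: True}
  {k: True, m: False}
  {m: True, k: False}


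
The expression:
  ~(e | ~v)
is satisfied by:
  {v: True, e: False}


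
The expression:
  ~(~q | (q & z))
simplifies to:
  q & ~z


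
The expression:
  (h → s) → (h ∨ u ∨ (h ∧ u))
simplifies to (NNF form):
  h ∨ u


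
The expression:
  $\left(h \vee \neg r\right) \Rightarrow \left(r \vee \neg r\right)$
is always true.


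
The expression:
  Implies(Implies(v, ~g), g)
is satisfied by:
  {g: True}


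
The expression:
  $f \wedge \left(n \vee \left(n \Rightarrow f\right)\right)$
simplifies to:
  $f$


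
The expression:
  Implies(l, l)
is always true.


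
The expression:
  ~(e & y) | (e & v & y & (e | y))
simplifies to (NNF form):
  v | ~e | ~y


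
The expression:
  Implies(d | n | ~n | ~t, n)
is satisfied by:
  {n: True}


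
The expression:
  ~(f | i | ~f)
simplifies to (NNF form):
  False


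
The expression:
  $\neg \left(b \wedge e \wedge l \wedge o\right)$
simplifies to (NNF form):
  $\neg b \vee \neg e \vee \neg l \vee \neg o$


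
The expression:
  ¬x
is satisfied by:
  {x: False}


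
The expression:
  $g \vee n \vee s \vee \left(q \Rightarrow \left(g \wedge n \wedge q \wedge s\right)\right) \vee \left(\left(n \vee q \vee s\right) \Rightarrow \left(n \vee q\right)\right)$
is always true.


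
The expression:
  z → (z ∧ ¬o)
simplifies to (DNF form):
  ¬o ∨ ¬z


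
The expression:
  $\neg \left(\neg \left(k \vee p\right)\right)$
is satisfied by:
  {k: True, p: True}
  {k: True, p: False}
  {p: True, k: False}


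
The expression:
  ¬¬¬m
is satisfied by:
  {m: False}


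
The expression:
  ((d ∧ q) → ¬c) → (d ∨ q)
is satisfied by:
  {d: True, q: True}
  {d: True, q: False}
  {q: True, d: False}


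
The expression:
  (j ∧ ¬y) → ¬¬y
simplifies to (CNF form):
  y ∨ ¬j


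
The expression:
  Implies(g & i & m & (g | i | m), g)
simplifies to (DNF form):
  True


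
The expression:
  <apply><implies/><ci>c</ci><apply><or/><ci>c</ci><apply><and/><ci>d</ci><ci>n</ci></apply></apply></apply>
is always true.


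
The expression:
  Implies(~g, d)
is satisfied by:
  {d: True, g: True}
  {d: True, g: False}
  {g: True, d: False}


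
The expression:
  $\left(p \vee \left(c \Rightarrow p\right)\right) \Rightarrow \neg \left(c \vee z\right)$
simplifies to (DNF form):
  $\left(c \wedge \neg p\right) \vee \left(\neg c \wedge \neg z\right)$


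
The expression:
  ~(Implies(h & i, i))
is never true.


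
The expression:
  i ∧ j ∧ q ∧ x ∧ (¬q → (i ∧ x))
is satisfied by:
  {i: True, j: True, x: True, q: True}


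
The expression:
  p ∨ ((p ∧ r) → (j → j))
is always true.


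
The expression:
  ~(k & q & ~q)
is always true.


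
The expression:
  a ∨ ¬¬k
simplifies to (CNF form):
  a ∨ k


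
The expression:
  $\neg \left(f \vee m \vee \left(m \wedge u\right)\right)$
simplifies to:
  $\neg f \wedge \neg m$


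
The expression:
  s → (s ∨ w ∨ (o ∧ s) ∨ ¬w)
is always true.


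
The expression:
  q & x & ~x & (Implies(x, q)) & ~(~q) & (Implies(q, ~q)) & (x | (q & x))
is never true.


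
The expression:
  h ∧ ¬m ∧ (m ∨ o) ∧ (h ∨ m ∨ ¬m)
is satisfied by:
  {h: True, o: True, m: False}


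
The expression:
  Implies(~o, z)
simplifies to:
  o | z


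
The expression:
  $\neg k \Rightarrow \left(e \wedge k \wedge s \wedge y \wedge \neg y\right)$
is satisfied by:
  {k: True}


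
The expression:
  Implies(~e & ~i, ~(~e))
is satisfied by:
  {i: True, e: True}
  {i: True, e: False}
  {e: True, i: False}


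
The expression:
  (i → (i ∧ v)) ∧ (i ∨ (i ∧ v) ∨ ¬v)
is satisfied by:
  {v: False, i: False}
  {i: True, v: True}


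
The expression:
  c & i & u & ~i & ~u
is never true.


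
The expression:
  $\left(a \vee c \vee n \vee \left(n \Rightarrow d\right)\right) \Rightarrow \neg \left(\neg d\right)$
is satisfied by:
  {d: True}


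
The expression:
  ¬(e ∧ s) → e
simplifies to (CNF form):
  e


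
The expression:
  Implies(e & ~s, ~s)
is always true.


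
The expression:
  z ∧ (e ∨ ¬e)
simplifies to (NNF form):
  z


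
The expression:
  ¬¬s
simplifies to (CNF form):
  s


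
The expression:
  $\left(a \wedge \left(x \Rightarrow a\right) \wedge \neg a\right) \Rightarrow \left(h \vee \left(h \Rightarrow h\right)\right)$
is always true.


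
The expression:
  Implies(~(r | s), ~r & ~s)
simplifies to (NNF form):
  True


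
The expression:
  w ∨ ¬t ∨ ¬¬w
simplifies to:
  w ∨ ¬t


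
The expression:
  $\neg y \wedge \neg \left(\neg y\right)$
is never true.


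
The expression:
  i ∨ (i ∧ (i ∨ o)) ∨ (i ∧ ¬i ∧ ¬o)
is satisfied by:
  {i: True}


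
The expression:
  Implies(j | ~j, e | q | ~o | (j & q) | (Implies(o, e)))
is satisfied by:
  {q: True, e: True, o: False}
  {q: True, o: False, e: False}
  {e: True, o: False, q: False}
  {e: False, o: False, q: False}
  {q: True, e: True, o: True}
  {q: True, o: True, e: False}
  {e: True, o: True, q: False}


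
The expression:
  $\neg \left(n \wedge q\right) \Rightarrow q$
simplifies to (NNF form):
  $q$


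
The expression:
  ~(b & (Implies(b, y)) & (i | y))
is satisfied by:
  {y: False, b: False}
  {b: True, y: False}
  {y: True, b: False}


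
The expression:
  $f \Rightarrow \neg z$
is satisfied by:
  {z: False, f: False}
  {f: True, z: False}
  {z: True, f: False}


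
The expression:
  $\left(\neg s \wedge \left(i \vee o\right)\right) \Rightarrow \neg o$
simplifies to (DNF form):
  $s \vee \neg o$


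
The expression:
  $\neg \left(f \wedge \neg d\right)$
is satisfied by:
  {d: True, f: False}
  {f: False, d: False}
  {f: True, d: True}


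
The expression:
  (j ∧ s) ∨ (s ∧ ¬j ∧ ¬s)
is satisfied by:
  {j: True, s: True}


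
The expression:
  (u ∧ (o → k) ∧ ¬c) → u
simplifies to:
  True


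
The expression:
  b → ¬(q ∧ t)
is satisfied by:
  {t: False, b: False, q: False}
  {q: True, t: False, b: False}
  {b: True, t: False, q: False}
  {q: True, b: True, t: False}
  {t: True, q: False, b: False}
  {q: True, t: True, b: False}
  {b: True, t: True, q: False}


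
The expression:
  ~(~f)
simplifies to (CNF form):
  f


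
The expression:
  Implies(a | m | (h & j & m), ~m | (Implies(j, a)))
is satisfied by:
  {a: True, m: False, j: False}
  {m: False, j: False, a: False}
  {j: True, a: True, m: False}
  {j: True, m: False, a: False}
  {a: True, m: True, j: False}
  {m: True, a: False, j: False}
  {j: True, m: True, a: True}


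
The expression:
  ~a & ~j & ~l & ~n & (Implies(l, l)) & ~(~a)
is never true.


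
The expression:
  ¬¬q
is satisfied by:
  {q: True}


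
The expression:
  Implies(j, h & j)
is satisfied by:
  {h: True, j: False}
  {j: False, h: False}
  {j: True, h: True}


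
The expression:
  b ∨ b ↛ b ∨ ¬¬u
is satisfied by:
  {b: True, u: True}
  {b: True, u: False}
  {u: True, b: False}


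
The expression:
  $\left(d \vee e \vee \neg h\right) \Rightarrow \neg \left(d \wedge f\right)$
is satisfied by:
  {d: False, f: False}
  {f: True, d: False}
  {d: True, f: False}


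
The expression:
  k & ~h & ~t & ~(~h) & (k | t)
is never true.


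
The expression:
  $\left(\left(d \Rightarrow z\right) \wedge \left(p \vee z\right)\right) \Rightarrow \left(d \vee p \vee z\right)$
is always true.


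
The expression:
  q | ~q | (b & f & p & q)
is always true.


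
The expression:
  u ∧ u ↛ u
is never true.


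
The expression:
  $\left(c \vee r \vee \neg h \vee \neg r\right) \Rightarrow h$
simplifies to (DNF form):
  $h$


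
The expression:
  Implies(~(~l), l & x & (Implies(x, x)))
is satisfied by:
  {x: True, l: False}
  {l: False, x: False}
  {l: True, x: True}


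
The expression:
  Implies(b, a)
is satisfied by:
  {a: True, b: False}
  {b: False, a: False}
  {b: True, a: True}


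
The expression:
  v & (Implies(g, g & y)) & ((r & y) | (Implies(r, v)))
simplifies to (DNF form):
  (v & y) | (v & ~g)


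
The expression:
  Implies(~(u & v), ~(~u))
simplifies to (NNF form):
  u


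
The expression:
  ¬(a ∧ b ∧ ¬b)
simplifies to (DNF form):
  True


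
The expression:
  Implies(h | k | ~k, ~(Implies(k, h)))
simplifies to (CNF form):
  k & ~h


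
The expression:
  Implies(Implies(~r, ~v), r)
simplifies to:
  r | v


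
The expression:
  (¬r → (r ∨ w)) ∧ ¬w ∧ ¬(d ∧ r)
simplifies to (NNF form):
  r ∧ ¬d ∧ ¬w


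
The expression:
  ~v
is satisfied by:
  {v: False}


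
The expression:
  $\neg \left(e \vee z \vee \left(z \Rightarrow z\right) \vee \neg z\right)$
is never true.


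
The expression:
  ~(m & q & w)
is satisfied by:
  {w: False, m: False, q: False}
  {q: True, w: False, m: False}
  {m: True, w: False, q: False}
  {q: True, m: True, w: False}
  {w: True, q: False, m: False}
  {q: True, w: True, m: False}
  {m: True, w: True, q: False}


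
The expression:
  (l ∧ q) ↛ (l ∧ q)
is never true.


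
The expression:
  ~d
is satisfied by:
  {d: False}


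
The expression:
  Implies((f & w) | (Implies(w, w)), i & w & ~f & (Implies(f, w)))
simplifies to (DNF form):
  i & w & ~f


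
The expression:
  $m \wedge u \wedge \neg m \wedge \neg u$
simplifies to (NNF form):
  $\text{False}$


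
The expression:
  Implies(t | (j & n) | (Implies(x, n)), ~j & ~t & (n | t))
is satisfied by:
  {x: True, t: False, n: False, j: False}
  {j: True, x: True, t: False, n: False}
  {n: True, x: True, t: False, j: False}
  {n: True, x: False, t: False, j: False}


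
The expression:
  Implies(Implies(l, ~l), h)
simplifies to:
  h | l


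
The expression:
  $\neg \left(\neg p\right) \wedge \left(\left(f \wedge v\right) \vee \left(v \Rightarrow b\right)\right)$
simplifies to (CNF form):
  $p \wedge \left(b \vee f \vee \neg v\right)$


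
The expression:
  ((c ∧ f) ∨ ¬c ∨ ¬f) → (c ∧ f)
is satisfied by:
  {c: True, f: True}


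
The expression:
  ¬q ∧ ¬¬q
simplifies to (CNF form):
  False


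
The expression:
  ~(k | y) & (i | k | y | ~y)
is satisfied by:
  {y: False, k: False}


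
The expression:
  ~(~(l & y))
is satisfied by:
  {y: True, l: True}


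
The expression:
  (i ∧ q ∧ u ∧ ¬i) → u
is always true.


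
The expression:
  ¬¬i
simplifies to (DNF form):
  i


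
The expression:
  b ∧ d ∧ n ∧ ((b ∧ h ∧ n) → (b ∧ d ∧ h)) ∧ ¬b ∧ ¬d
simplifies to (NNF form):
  False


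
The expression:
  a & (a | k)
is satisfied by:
  {a: True}


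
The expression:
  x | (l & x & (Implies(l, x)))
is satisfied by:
  {x: True}


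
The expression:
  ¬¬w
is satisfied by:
  {w: True}


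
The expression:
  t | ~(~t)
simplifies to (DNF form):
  t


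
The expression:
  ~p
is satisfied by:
  {p: False}


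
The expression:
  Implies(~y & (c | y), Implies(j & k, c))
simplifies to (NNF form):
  True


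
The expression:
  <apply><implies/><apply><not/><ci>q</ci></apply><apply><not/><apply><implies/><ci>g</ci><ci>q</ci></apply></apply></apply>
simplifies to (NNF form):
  <apply><or/><ci>g</ci><ci>q</ci></apply>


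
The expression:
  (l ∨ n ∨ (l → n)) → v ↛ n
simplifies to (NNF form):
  v ∧ ¬n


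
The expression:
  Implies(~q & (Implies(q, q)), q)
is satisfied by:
  {q: True}


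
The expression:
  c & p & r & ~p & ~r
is never true.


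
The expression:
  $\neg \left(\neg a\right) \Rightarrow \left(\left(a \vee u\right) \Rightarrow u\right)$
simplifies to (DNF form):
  $u \vee \neg a$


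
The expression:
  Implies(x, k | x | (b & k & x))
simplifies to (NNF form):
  True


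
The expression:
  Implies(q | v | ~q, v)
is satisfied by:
  {v: True}


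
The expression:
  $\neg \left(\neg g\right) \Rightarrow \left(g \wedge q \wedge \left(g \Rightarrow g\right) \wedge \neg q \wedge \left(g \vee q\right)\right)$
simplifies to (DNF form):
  $\neg g$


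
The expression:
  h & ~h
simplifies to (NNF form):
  False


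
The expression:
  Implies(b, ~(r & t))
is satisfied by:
  {t: False, b: False, r: False}
  {r: True, t: False, b: False}
  {b: True, t: False, r: False}
  {r: True, b: True, t: False}
  {t: True, r: False, b: False}
  {r: True, t: True, b: False}
  {b: True, t: True, r: False}
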